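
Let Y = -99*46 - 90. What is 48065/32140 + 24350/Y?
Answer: -27969757/7462908 ≈ -3.7478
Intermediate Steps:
Y = -4644 (Y = -4554 - 90 = -4644)
48065/32140 + 24350/Y = 48065/32140 + 24350/(-4644) = 48065*(1/32140) + 24350*(-1/4644) = 9613/6428 - 12175/2322 = -27969757/7462908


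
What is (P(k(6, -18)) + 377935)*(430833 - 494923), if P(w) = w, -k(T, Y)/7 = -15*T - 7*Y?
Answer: -24205703470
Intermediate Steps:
k(T, Y) = 49*Y + 105*T (k(T, Y) = -7*(-15*T - 7*Y) = 49*Y + 105*T)
(P(k(6, -18)) + 377935)*(430833 - 494923) = ((49*(-18) + 105*6) + 377935)*(430833 - 494923) = ((-882 + 630) + 377935)*(-64090) = (-252 + 377935)*(-64090) = 377683*(-64090) = -24205703470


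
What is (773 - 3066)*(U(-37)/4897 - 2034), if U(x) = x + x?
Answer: 22839591596/4897 ≈ 4.6640e+6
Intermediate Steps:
U(x) = 2*x
(773 - 3066)*(U(-37)/4897 - 2034) = (773 - 3066)*((2*(-37))/4897 - 2034) = -2293*(-74*1/4897 - 2034) = -2293*(-74/4897 - 2034) = -2293*(-9960572/4897) = 22839591596/4897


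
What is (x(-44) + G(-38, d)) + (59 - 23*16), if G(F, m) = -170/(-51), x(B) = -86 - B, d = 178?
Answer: -1043/3 ≈ -347.67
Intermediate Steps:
G(F, m) = 10/3 (G(F, m) = -170*(-1/51) = 10/3)
(x(-44) + G(-38, d)) + (59 - 23*16) = ((-86 - 1*(-44)) + 10/3) + (59 - 23*16) = ((-86 + 44) + 10/3) + (59 - 368) = (-42 + 10/3) - 309 = -116/3 - 309 = -1043/3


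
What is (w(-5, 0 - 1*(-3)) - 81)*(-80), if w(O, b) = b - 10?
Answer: 7040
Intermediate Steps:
w(O, b) = -10 + b
(w(-5, 0 - 1*(-3)) - 81)*(-80) = ((-10 + (0 - 1*(-3))) - 81)*(-80) = ((-10 + (0 + 3)) - 81)*(-80) = ((-10 + 3) - 81)*(-80) = (-7 - 81)*(-80) = -88*(-80) = 7040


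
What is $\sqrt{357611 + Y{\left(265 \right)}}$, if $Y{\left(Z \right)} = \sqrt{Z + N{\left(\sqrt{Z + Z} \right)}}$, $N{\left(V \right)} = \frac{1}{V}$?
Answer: $\frac{\sqrt{100452929900 + 530 \sqrt{530} \sqrt{140450 + \sqrt{530}}}}{530} \approx 598.02$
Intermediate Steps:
$Y{\left(Z \right)} = \sqrt{Z + \frac{\sqrt{2}}{2 \sqrt{Z}}}$ ($Y{\left(Z \right)} = \sqrt{Z + \frac{1}{\sqrt{Z + Z}}} = \sqrt{Z + \frac{1}{\sqrt{2 Z}}} = \sqrt{Z + \frac{1}{\sqrt{2} \sqrt{Z}}} = \sqrt{Z + \frac{\sqrt{2}}{2 \sqrt{Z}}}$)
$\sqrt{357611 + Y{\left(265 \right)}} = \sqrt{357611 + \frac{\sqrt{4 \cdot 265 + \frac{2 \sqrt{2}}{\sqrt{265}}}}{2}} = \sqrt{357611 + \frac{\sqrt{1060 + 2 \sqrt{2} \frac{\sqrt{265}}{265}}}{2}} = \sqrt{357611 + \frac{\sqrt{1060 + \frac{2 \sqrt{530}}{265}}}{2}}$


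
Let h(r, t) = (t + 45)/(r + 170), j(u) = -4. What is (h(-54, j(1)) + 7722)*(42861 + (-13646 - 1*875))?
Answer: 6346693405/29 ≈ 2.1885e+8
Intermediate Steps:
h(r, t) = (45 + t)/(170 + r)
(h(-54, j(1)) + 7722)*(42861 + (-13646 - 1*875)) = ((45 - 4)/(170 - 54) + 7722)*(42861 + (-13646 - 1*875)) = (41/116 + 7722)*(42861 + (-13646 - 875)) = ((1/116)*41 + 7722)*(42861 - 14521) = (41/116 + 7722)*28340 = (895793/116)*28340 = 6346693405/29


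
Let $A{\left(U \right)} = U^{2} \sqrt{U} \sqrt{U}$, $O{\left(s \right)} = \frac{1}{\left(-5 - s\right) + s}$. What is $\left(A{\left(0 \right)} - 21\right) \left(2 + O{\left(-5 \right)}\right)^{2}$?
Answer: $- \frac{1701}{25} \approx -68.04$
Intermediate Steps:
$O{\left(s \right)} = - \frac{1}{5}$ ($O{\left(s \right)} = \frac{1}{-5} = - \frac{1}{5}$)
$A{\left(U \right)} = U^{3}$ ($A{\left(U \right)} = U^{\frac{5}{2}} \sqrt{U} = U^{3}$)
$\left(A{\left(0 \right)} - 21\right) \left(2 + O{\left(-5 \right)}\right)^{2} = \left(0^{3} - 21\right) \left(2 - \frac{1}{5}\right)^{2} = \left(0 - 21\right) \left(\frac{9}{5}\right)^{2} = \left(-21\right) \frac{81}{25} = - \frac{1701}{25}$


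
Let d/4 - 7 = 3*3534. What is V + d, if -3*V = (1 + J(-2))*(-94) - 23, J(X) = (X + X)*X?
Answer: 128177/3 ≈ 42726.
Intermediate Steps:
J(X) = 2*X² (J(X) = (2*X)*X = 2*X²)
d = 42436 (d = 28 + 4*(3*3534) = 28 + 4*10602 = 28 + 42408 = 42436)
V = 869/3 (V = -((1 + 2*(-2)²)*(-94) - 23)/3 = -((1 + 2*4)*(-94) - 23)/3 = -((1 + 8)*(-94) - 23)/3 = -(9*(-94) - 23)/3 = -(-846 - 23)/3 = -⅓*(-869) = 869/3 ≈ 289.67)
V + d = 869/3 + 42436 = 128177/3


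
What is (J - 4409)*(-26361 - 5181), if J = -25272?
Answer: 936198102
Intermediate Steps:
(J - 4409)*(-26361 - 5181) = (-25272 - 4409)*(-26361 - 5181) = -29681*(-31542) = 936198102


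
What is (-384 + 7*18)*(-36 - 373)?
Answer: 105522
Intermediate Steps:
(-384 + 7*18)*(-36 - 373) = (-384 + 126)*(-409) = -258*(-409) = 105522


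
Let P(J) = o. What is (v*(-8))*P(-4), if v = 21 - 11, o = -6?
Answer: 480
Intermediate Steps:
P(J) = -6
v = 10
(v*(-8))*P(-4) = (10*(-8))*(-6) = -80*(-6) = 480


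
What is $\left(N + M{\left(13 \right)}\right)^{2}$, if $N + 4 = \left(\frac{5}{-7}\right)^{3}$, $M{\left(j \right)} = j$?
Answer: $\frac{8773444}{117649} \approx 74.573$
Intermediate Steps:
$N = - \frac{1497}{343}$ ($N = -4 + \left(\frac{5}{-7}\right)^{3} = -4 + \left(5 \left(- \frac{1}{7}\right)\right)^{3} = -4 + \left(- \frac{5}{7}\right)^{3} = -4 - \frac{125}{343} = - \frac{1497}{343} \approx -4.3644$)
$\left(N + M{\left(13 \right)}\right)^{2} = \left(- \frac{1497}{343} + 13\right)^{2} = \left(\frac{2962}{343}\right)^{2} = \frac{8773444}{117649}$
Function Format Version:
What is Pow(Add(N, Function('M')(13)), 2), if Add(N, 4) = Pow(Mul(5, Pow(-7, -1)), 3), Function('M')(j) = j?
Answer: Rational(8773444, 117649) ≈ 74.573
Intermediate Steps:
N = Rational(-1497, 343) (N = Add(-4, Pow(Mul(5, Pow(-7, -1)), 3)) = Add(-4, Pow(Mul(5, Rational(-1, 7)), 3)) = Add(-4, Pow(Rational(-5, 7), 3)) = Add(-4, Rational(-125, 343)) = Rational(-1497, 343) ≈ -4.3644)
Pow(Add(N, Function('M')(13)), 2) = Pow(Add(Rational(-1497, 343), 13), 2) = Pow(Rational(2962, 343), 2) = Rational(8773444, 117649)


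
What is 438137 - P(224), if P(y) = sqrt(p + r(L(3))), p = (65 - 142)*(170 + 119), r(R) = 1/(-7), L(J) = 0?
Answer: 438137 - 6*I*sqrt(30289)/7 ≈ 4.3814e+5 - 149.17*I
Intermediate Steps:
r(R) = -1/7
p = -22253 (p = -77*289 = -22253)
P(y) = 6*I*sqrt(30289)/7 (P(y) = sqrt(-22253 - 1/7) = sqrt(-155772/7) = 6*I*sqrt(30289)/7)
438137 - P(224) = 438137 - 6*I*sqrt(30289)/7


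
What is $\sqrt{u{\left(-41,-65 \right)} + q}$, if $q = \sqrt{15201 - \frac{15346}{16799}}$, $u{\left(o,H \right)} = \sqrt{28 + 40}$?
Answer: $\frac{\sqrt{16799 \sqrt{4289561704147} + 564412802 \sqrt{17}}}{16799} \approx 11.469$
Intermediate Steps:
$u{\left(o,H \right)} = 2 \sqrt{17}$ ($u{\left(o,H \right)} = \sqrt{68} = 2 \sqrt{17}$)
$q = \frac{\sqrt{4289561704147}}{16799}$ ($q = \sqrt{15201 - \frac{15346}{16799}} = \sqrt{\frac{255346253}{16799}} = \frac{\sqrt{4289561704147}}{16799} \approx 123.29$)
$\sqrt{u{\left(-41,-65 \right)} + q} = \sqrt{2 \sqrt{17} + \frac{\sqrt{4289561704147}}{16799}}$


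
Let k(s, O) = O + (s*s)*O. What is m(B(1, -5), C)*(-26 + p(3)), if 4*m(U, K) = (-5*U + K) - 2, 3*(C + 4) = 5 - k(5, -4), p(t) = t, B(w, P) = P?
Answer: -1909/6 ≈ -318.17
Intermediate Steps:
k(s, O) = O + O*s² (k(s, O) = O + s²*O = O + O*s²)
C = 97/3 (C = -4 + (5 - (-4)*(1 + 5²))/3 = -4 + (5 - (-4)*(1 + 25))/3 = -4 + (5 - (-4)*26)/3 = -4 + (5 - 1*(-104))/3 = -4 + (5 + 104)/3 = -4 + (⅓)*109 = -4 + 109/3 = 97/3 ≈ 32.333)
m(U, K) = -½ - 5*U/4 + K/4 (m(U, K) = ((-5*U + K) - 2)/4 = ((K - 5*U) - 2)/4 = (-2 + K - 5*U)/4 = -½ - 5*U/4 + K/4)
m(B(1, -5), C)*(-26 + p(3)) = (-½ - 5/4*(-5) + (¼)*(97/3))*(-26 + 3) = (-½ + 25/4 + 97/12)*(-23) = (83/6)*(-23) = -1909/6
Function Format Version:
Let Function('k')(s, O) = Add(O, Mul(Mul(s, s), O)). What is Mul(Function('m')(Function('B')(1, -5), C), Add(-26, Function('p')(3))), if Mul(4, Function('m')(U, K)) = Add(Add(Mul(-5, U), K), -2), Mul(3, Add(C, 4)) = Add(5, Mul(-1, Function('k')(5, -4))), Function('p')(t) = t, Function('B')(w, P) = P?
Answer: Rational(-1909, 6) ≈ -318.17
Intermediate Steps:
Function('k')(s, O) = Add(O, Mul(O, Pow(s, 2))) (Function('k')(s, O) = Add(O, Mul(Pow(s, 2), O)) = Add(O, Mul(O, Pow(s, 2))))
C = Rational(97, 3) (C = Add(-4, Mul(Rational(1, 3), Add(5, Mul(-1, Mul(-4, Add(1, Pow(5, 2))))))) = Add(-4, Mul(Rational(1, 3), Add(5, Mul(-1, Mul(-4, Add(1, 25)))))) = Add(-4, Mul(Rational(1, 3), Add(5, Mul(-1, Mul(-4, 26))))) = Add(-4, Mul(Rational(1, 3), Add(5, Mul(-1, -104)))) = Add(-4, Mul(Rational(1, 3), Add(5, 104))) = Add(-4, Mul(Rational(1, 3), 109)) = Add(-4, Rational(109, 3)) = Rational(97, 3) ≈ 32.333)
Function('m')(U, K) = Add(Rational(-1, 2), Mul(Rational(-5, 4), U), Mul(Rational(1, 4), K)) (Function('m')(U, K) = Mul(Rational(1, 4), Add(Add(Mul(-5, U), K), -2)) = Mul(Rational(1, 4), Add(Add(K, Mul(-5, U)), -2)) = Mul(Rational(1, 4), Add(-2, K, Mul(-5, U))) = Add(Rational(-1, 2), Mul(Rational(-5, 4), U), Mul(Rational(1, 4), K)))
Mul(Function('m')(Function('B')(1, -5), C), Add(-26, Function('p')(3))) = Mul(Add(Rational(-1, 2), Mul(Rational(-5, 4), -5), Mul(Rational(1, 4), Rational(97, 3))), Add(-26, 3)) = Mul(Add(Rational(-1, 2), Rational(25, 4), Rational(97, 12)), -23) = Mul(Rational(83, 6), -23) = Rational(-1909, 6)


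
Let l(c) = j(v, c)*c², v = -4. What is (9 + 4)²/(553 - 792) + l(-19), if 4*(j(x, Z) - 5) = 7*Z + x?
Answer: -10095319/956 ≈ -10560.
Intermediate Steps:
j(x, Z) = 5 + x/4 + 7*Z/4 (j(x, Z) = 5 + (7*Z + x)/4 = 5 + (x + 7*Z)/4 = 5 + (x/4 + 7*Z/4) = 5 + x/4 + 7*Z/4)
l(c) = c²*(4 + 7*c/4) (l(c) = (5 + (¼)*(-4) + 7*c/4)*c² = (5 - 1 + 7*c/4)*c² = (4 + 7*c/4)*c² = c²*(4 + 7*c/4))
(9 + 4)²/(553 - 792) + l(-19) = (9 + 4)²/(553 - 792) + (¼)*(-19)²*(16 + 7*(-19)) = 13²/(-239) + (¼)*361*(16 - 133) = 169*(-1/239) + (¼)*361*(-117) = -169/239 - 42237/4 = -10095319/956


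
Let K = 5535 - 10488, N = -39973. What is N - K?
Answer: -35020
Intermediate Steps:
K = -4953
N - K = -39973 - 1*(-4953) = -39973 + 4953 = -35020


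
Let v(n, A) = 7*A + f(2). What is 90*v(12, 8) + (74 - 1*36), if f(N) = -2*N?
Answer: 4718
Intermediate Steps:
v(n, A) = -4 + 7*A (v(n, A) = 7*A - 2*2 = 7*A - 4 = -4 + 7*A)
90*v(12, 8) + (74 - 1*36) = 90*(-4 + 7*8) + (74 - 1*36) = 90*(-4 + 56) + (74 - 36) = 90*52 + 38 = 4680 + 38 = 4718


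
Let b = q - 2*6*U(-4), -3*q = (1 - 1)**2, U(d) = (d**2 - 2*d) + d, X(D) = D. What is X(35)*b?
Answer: -8400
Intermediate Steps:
U(d) = d**2 - d
q = 0 (q = -(1 - 1)**2/3 = -1/3*0**2 = -1/3*0 = 0)
b = -240 (b = 0 - 2*6*(-4*(-1 - 4)) = 0 - 12*(-4*(-5)) = 0 - 12*20 = 0 - 1*240 = 0 - 240 = -240)
X(35)*b = 35*(-240) = -8400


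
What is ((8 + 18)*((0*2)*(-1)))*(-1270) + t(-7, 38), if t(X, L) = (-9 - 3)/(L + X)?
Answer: -12/31 ≈ -0.38710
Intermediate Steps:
t(X, L) = -12/(L + X)
((8 + 18)*((0*2)*(-1)))*(-1270) + t(-7, 38) = ((8 + 18)*((0*2)*(-1)))*(-1270) - 12/(38 - 7) = (26*(0*(-1)))*(-1270) - 12/31 = (26*0)*(-1270) - 12*1/31 = 0*(-1270) - 12/31 = 0 - 12/31 = -12/31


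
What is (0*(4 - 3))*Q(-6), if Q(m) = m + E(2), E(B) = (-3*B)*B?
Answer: 0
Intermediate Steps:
E(B) = -3*B²
Q(m) = -12 + m (Q(m) = m - 3*2² = m - 3*4 = m - 12 = -12 + m)
(0*(4 - 3))*Q(-6) = (0*(4 - 3))*(-12 - 6) = (0*1)*(-18) = 0*(-18) = 0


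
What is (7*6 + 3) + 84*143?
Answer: 12057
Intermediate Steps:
(7*6 + 3) + 84*143 = (42 + 3) + 12012 = 45 + 12012 = 12057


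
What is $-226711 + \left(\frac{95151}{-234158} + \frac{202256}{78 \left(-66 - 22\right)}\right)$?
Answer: $- \frac{22776978182059}{100453782} \approx -2.2674 \cdot 10^{5}$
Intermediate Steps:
$-226711 + \left(\frac{95151}{-234158} + \frac{202256}{78 \left(-66 - 22\right)}\right) = -226711 + \left(95151 \left(- \frac{1}{234158}\right) + \frac{202256}{78 \left(-88\right)}\right) = -226711 + \left(- \frac{95151}{234158} + \frac{202256}{-6864}\right) = -226711 + \left(- \frac{95151}{234158} + 202256 \left(- \frac{1}{6864}\right)\right) = -226711 - \frac{3000811057}{100453782} = - \frac{22776978182059}{100453782}$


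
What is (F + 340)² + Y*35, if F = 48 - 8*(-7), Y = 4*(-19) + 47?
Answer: 196121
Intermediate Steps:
Y = -29 (Y = -76 + 47 = -29)
F = 104 (F = 48 - 1*(-56) = 48 + 56 = 104)
(F + 340)² + Y*35 = (104 + 340)² - 29*35 = 444² - 1015 = 197136 - 1015 = 196121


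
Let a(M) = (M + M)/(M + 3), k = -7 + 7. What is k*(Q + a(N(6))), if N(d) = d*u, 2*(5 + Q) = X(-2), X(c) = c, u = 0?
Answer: 0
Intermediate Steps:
Q = -6 (Q = -5 + (1/2)*(-2) = -5 - 1 = -6)
N(d) = 0 (N(d) = d*0 = 0)
k = 0
a(M) = 2*M/(3 + M) (a(M) = (2*M)/(3 + M) = 2*M/(3 + M))
k*(Q + a(N(6))) = 0*(-6 + 2*0/(3 + 0)) = 0*(-6 + 2*0/3) = 0*(-6 + 2*0*(1/3)) = 0*(-6 + 0) = 0*(-6) = 0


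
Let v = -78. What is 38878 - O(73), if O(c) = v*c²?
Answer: 454540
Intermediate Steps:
O(c) = -78*c²
38878 - O(73) = 38878 - (-78)*73² = 38878 - (-78)*5329 = 38878 - 1*(-415662) = 38878 + 415662 = 454540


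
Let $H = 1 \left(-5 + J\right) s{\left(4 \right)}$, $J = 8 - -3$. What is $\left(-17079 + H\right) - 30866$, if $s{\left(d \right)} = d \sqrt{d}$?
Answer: $-47897$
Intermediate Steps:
$J = 11$ ($J = 8 + 3 = 11$)
$s{\left(d \right)} = d^{\frac{3}{2}}$
$H = 48$ ($H = 1 \left(-5 + 11\right) 4^{\frac{3}{2}} = 1 \cdot 6 \cdot 8 = 6 \cdot 8 = 48$)
$\left(-17079 + H\right) - 30866 = \left(-17079 + 48\right) - 30866 = -17031 - 30866 = -47897$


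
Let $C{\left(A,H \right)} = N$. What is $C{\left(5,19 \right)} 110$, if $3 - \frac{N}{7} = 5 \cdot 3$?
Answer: $-9240$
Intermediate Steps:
$N = -84$ ($N = 21 - 7 \cdot 5 \cdot 3 = 21 - 105 = -84$)
$C{\left(A,H \right)} = -84$
$C{\left(5,19 \right)} 110 = \left(-84\right) 110 = -9240$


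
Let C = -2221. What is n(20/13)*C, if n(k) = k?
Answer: -44420/13 ≈ -3416.9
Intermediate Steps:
n(20/13)*C = (20/13)*(-2221) = -44420/13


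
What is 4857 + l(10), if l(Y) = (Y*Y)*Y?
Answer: 5857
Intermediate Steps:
l(Y) = Y**3 (l(Y) = Y**2*Y = Y**3)
4857 + l(10) = 4857 + 10**3 = 4857 + 1000 = 5857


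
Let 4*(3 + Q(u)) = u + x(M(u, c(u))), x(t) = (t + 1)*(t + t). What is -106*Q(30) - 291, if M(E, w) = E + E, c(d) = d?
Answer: -194748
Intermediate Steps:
M(E, w) = 2*E
x(t) = 2*t*(1 + t) (x(t) = (1 + t)*(2*t) = 2*t*(1 + t))
Q(u) = -3 + u/4 + u*(1 + 2*u) (Q(u) = -3 + (u + 2*(2*u)*(1 + 2*u))/4 = -3 + (u + 4*u*(1 + 2*u))/4 = -3 + (u/4 + u*(1 + 2*u)) = -3 + u/4 + u*(1 + 2*u))
-106*Q(30) - 291 = -106*(-3 + 2*30² + (5/4)*30) - 291 = -106*(-3 + 2*900 + 75/2) - 291 = -106*(-3 + 1800 + 75/2) - 291 = -106*3669/2 - 291 = -194457 - 291 = -194748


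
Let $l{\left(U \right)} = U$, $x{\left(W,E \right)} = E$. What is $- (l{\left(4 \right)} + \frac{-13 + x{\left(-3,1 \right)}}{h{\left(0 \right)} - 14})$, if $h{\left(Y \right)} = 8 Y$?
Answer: $- \frac{34}{7} \approx -4.8571$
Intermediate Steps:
$- (l{\left(4 \right)} + \frac{-13 + x{\left(-3,1 \right)}}{h{\left(0 \right)} - 14}) = - (4 + \frac{-13 + 1}{8 \cdot 0 - 14}) = - (4 - \frac{12}{0 - 14}) = - (4 - \frac{12}{-14}) = - (4 - - \frac{6}{7}) = - (4 + \frac{6}{7}) = \left(-1\right) \frac{34}{7} = - \frac{34}{7}$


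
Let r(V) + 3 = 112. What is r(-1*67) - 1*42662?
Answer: -42553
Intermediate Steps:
r(V) = 109 (r(V) = -3 + 112 = 109)
r(-1*67) - 1*42662 = 109 - 1*42662 = 109 - 42662 = -42553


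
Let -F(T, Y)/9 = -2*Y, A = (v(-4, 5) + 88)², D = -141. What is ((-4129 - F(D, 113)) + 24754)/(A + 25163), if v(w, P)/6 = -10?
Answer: 6197/8649 ≈ 0.71650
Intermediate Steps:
v(w, P) = -60 (v(w, P) = 6*(-10) = -60)
A = 784 (A = (-60 + 88)² = 28² = 784)
F(T, Y) = 18*Y (F(T, Y) = -(-18)*Y = 18*Y)
((-4129 - F(D, 113)) + 24754)/(A + 25163) = ((-4129 - 18*113) + 24754)/(784 + 25163) = ((-4129 - 1*2034) + 24754)/25947 = ((-4129 - 2034) + 24754)*(1/25947) = (-6163 + 24754)*(1/25947) = 18591*(1/25947) = 6197/8649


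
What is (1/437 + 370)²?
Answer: 26143979481/190969 ≈ 1.3690e+5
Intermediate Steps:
(1/437 + 370)² = (161691/437)² = 26143979481/190969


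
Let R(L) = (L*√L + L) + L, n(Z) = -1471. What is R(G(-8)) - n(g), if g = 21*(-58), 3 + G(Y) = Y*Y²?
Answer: 441 - 515*I*√515 ≈ 441.0 - 11687.0*I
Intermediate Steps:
G(Y) = -3 + Y³ (G(Y) = -3 + Y*Y² = -3 + Y³)
g = -1218
R(L) = L^(3/2) + 2*L (R(L) = (L^(3/2) + L) + L = (L + L^(3/2)) + L = L^(3/2) + 2*L)
R(G(-8)) - n(g) = ((-3 + (-8)³)^(3/2) + 2*(-3 + (-8)³)) - 1*(-1471) = ((-3 - 512)^(3/2) + 2*(-3 - 512)) + 1471 = ((-515)^(3/2) + 2*(-515)) + 1471 = (-515*I*√515 - 1030) + 1471 = (-1030 - 515*I*√515) + 1471 = 441 - 515*I*√515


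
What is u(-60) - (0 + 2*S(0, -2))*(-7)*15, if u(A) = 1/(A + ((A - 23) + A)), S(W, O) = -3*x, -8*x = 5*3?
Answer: 959171/812 ≈ 1181.2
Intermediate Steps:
x = -15/8 (x = -5*3/8 = -1/8*15 = -15/8 ≈ -1.8750)
S(W, O) = 45/8 (S(W, O) = -3*(-15/8) = 45/8)
u(A) = 1/(-23 + 3*A) (u(A) = 1/(A + ((-23 + A) + A)) = 1/(A + (-23 + 2*A)) = 1/(-23 + 3*A))
u(-60) - (0 + 2*S(0, -2))*(-7)*15 = 1/(-23 + 3*(-60)) - (0 + 2*(45/8))*(-7)*15 = 1/(-23 - 180) - (0 + 45/4)*(-7)*15 = 1/(-203) - (45/4)*(-7)*15 = -1/203 - (-315)*15/4 = -1/203 - 1*(-4725/4) = -1/203 + 4725/4 = 959171/812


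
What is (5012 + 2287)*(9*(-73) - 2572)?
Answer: -23568471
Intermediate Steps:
(5012 + 2287)*(9*(-73) - 2572) = 7299*(-657 - 2572) = 7299*(-3229) = -23568471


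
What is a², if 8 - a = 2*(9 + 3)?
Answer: 256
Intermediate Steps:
a = -16 (a = 8 - 2*(9 + 3) = 8 - 2*12 = 8 - 1*24 = 8 - 24 = -16)
a² = (-16)² = 256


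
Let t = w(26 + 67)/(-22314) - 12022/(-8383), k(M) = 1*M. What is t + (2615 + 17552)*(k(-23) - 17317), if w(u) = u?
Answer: -21804494856018357/62352754 ≈ -3.4970e+8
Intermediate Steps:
k(M) = M
t = 89159763/62352754 (t = (26 + 67)/(-22314) - 12022/(-8383) = 93*(-1/22314) - 12022*(-1/8383) = -31/7438 + 12022/8383 = 89159763/62352754 ≈ 1.4299)
t + (2615 + 17552)*(k(-23) - 17317) = 89159763/62352754 + (2615 + 17552)*(-23 - 17317) = 89159763/62352754 + 20167*(-17340) = 89159763/62352754 - 349695780 = -21804494856018357/62352754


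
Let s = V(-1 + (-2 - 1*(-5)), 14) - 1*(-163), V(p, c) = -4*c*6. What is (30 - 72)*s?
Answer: 7266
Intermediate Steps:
V(p, c) = -24*c
s = -173 (s = -24*14 - 1*(-163) = -336 + 163 = -173)
(30 - 72)*s = (30 - 72)*(-173) = -42*(-173) = 7266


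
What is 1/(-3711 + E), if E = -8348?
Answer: -1/12059 ≈ -8.2926e-5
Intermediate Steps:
1/(-3711 + E) = 1/(-3711 - 8348) = 1/(-12059) = -1/12059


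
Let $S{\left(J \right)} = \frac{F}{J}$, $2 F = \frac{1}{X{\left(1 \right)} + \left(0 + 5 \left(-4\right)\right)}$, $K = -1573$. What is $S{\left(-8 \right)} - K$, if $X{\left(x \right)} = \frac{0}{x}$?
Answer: $\frac{503361}{320} \approx 1573.0$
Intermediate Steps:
$X{\left(x \right)} = 0$
$F = - \frac{1}{40}$ ($F = \frac{1}{2 \left(0 + \left(0 + 5 \left(-4\right)\right)\right)} = \frac{1}{2 \left(0 + \left(0 - 20\right)\right)} = \frac{1}{2 \left(0 - 20\right)} = \frac{1}{2 \left(-20\right)} = \frac{1}{2} \left(- \frac{1}{20}\right) = - \frac{1}{40} \approx -0.025$)
$S{\left(J \right)} = - \frac{1}{40 J}$
$S{\left(-8 \right)} - K = - \frac{1}{40 \left(-8\right)} - -1573 = \left(- \frac{1}{40}\right) \left(- \frac{1}{8}\right) + 1573 = \frac{1}{320} + 1573 = \frac{503361}{320}$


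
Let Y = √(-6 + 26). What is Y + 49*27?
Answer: 1323 + 2*√5 ≈ 1327.5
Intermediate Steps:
Y = 2*√5 (Y = √20 = 2*√5 ≈ 4.4721)
Y + 49*27 = 2*√5 + 49*27 = 2*√5 + 1323 = 1323 + 2*√5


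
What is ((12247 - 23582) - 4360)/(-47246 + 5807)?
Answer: 15695/41439 ≈ 0.37875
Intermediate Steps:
((12247 - 23582) - 4360)/(-47246 + 5807) = (-11335 - 4360)/(-41439) = -15695*(-1/41439) = 15695/41439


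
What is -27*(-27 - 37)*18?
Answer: 31104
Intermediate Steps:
-27*(-27 - 37)*18 = -27*(-64)*18 = 1728*18 = 31104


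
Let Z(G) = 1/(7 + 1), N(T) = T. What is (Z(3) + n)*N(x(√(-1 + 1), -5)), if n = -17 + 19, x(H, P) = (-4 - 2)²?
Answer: 153/2 ≈ 76.500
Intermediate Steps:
x(H, P) = 36 (x(H, P) = (-6)² = 36)
n = 2
Z(G) = ⅛ (Z(G) = 1/8 = ⅛)
(Z(3) + n)*N(x(√(-1 + 1), -5)) = (⅛ + 2)*36 = (17/8)*36 = 153/2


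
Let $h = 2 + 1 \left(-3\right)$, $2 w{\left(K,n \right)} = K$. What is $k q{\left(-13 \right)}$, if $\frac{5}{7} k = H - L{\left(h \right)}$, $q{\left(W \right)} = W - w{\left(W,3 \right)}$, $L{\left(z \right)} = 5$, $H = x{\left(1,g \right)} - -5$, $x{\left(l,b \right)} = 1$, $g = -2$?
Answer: $- \frac{91}{10} \approx -9.1$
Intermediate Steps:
$w{\left(K,n \right)} = \frac{K}{2}$
$H = 6$ ($H = 1 - -5 = 1 + 5 = 6$)
$h = -1$ ($h = 2 - 3 = -1$)
$q{\left(W \right)} = \frac{W}{2}$ ($q{\left(W \right)} = W - \frac{W}{2} = \frac{W}{2}$)
$k = \frac{7}{5}$ ($k = \frac{7 \left(6 - 5\right)}{5} = \frac{7}{5} \cdot 1 = \frac{7}{5} \approx 1.4$)
$k q{\left(-13 \right)} = \frac{7 \cdot \frac{1}{2} \left(-13\right)}{5} = \frac{7}{5} \left(- \frac{13}{2}\right) = - \frac{91}{10}$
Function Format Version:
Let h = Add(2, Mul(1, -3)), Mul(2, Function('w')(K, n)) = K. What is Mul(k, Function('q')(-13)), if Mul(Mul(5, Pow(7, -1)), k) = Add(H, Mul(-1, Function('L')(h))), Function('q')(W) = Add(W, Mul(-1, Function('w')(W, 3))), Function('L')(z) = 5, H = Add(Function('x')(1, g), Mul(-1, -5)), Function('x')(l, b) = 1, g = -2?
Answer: Rational(-91, 10) ≈ -9.1000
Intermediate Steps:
Function('w')(K, n) = Mul(Rational(1, 2), K)
H = 6 (H = Add(1, Mul(-1, -5)) = Add(1, 5) = 6)
h = -1 (h = Add(2, -3) = -1)
Function('q')(W) = Mul(Rational(1, 2), W) (Function('q')(W) = Add(W, Mul(-1, Mul(Rational(1, 2), W))) = Add(W, Mul(Rational(-1, 2), W)) = Mul(Rational(1, 2), W))
k = Rational(7, 5) (k = Mul(Rational(7, 5), Add(6, Mul(-1, 5))) = Mul(Rational(7, 5), Add(6, -5)) = Mul(Rational(7, 5), 1) = Rational(7, 5) ≈ 1.4000)
Mul(k, Function('q')(-13)) = Mul(Rational(7, 5), Mul(Rational(1, 2), -13)) = Mul(Rational(7, 5), Rational(-13, 2)) = Rational(-91, 10)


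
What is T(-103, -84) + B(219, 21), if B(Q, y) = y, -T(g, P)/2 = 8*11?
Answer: -155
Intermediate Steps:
T(g, P) = -176 (T(g, P) = -16*11 = -2*88 = -176)
T(-103, -84) + B(219, 21) = -176 + 21 = -155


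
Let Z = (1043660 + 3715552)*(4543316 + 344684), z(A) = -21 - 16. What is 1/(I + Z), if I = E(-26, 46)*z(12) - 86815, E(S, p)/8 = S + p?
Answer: 1/23263028163265 ≈ 4.2987e-14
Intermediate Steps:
z(A) = -37
E(S, p) = 8*S + 8*p (E(S, p) = 8*(S + p) = 8*S + 8*p)
Z = 23263028256000 (Z = 4759212*4888000 = 23263028256000)
I = -92735 (I = (8*(-26) + 8*46)*(-37) - 86815 = (-208 + 368)*(-37) - 86815 = 160*(-37) - 86815 = -5920 - 86815 = -92735)
1/(I + Z) = 1/(-92735 + 23263028256000) = 1/23263028163265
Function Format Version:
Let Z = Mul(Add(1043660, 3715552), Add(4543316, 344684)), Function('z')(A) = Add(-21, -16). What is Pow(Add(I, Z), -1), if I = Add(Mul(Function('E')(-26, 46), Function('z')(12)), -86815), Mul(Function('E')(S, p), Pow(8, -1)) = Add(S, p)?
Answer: Rational(1, 23263028163265) ≈ 4.2987e-14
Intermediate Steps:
Function('z')(A) = -37
Function('E')(S, p) = Add(Mul(8, S), Mul(8, p)) (Function('E')(S, p) = Mul(8, Add(S, p)) = Add(Mul(8, S), Mul(8, p)))
Z = 23263028256000 (Z = Mul(4759212, 4888000) = 23263028256000)
I = -92735 (I = Add(Mul(Add(Mul(8, -26), Mul(8, 46)), -37), -86815) = Add(Mul(Add(-208, 368), -37), -86815) = Add(Mul(160, -37), -86815) = Add(-5920, -86815) = -92735)
Pow(Add(I, Z), -1) = Pow(Add(-92735, 23263028256000), -1) = Pow(23263028163265, -1) = Rational(1, 23263028163265)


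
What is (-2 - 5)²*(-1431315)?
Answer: -70134435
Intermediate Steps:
(-2 - 5)²*(-1431315) = (-7)²*(-1431315) = 49*(-1431315) = -70134435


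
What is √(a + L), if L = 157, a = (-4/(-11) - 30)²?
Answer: √125273/11 ≈ 32.176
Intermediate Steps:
a = 106276/121 (a = (-4*(-1/11) - 30)² = (4/11 - 30)² = (-326/11)² = 106276/121 ≈ 878.31)
√(a + L) = √(106276/121 + 157) = √(125273/121) = √125273/11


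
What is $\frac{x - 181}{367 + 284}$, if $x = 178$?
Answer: $- \frac{1}{217} \approx -0.0046083$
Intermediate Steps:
$\frac{x - 181}{367 + 284} = \frac{178 - 181}{367 + 284} = - \frac{3}{651} = \left(-3\right) \frac{1}{651} = - \frac{1}{217}$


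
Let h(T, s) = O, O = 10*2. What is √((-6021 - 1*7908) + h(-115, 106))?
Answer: I*√13909 ≈ 117.94*I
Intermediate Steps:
O = 20
h(T, s) = 20
√((-6021 - 1*7908) + h(-115, 106)) = √((-6021 - 1*7908) + 20) = √((-6021 - 7908) + 20) = √(-13929 + 20) = √(-13909) = I*√13909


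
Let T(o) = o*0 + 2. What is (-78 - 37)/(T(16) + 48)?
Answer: -23/10 ≈ -2.3000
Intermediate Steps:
T(o) = 2 (T(o) = 0 + 2 = 2)
(-78 - 37)/(T(16) + 48) = (-78 - 37)/(2 + 48) = -115/50 = -115*1/50 = -23/10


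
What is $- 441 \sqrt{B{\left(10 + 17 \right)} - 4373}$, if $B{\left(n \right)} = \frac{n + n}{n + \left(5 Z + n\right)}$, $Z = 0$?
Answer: $- 882 i \sqrt{1093} \approx - 29159.0 i$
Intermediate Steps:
$B{\left(n \right)} = 1$ ($B{\left(n \right)} = \frac{n + n}{n + \left(5 \cdot 0 + n\right)} = \frac{2 n}{n + \left(0 + n\right)} = \frac{2 n}{n + n} = \frac{2 n}{2 n} = 2 n \frac{1}{2 n} = 1$)
$- 441 \sqrt{B{\left(10 + 17 \right)} - 4373} = - 441 \sqrt{1 - 4373} = - 441 \sqrt{-4372} = - 441 \cdot 2 i \sqrt{1093} = - 882 i \sqrt{1093}$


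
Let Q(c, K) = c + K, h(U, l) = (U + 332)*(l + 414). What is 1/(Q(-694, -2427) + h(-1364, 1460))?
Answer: -1/1937089 ≈ -5.1624e-7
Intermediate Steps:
h(U, l) = (332 + U)*(414 + l)
Q(c, K) = K + c
1/(Q(-694, -2427) + h(-1364, 1460)) = 1/((-2427 - 694) + (137448 + 332*1460 + 414*(-1364) - 1364*1460)) = 1/(-3121 + (137448 + 484720 - 564696 - 1991440)) = 1/(-3121 - 1933968) = 1/(-1937089) = -1/1937089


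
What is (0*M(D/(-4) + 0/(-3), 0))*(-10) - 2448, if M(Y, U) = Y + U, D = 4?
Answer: -2448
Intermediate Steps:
M(Y, U) = U + Y
(0*M(D/(-4) + 0/(-3), 0))*(-10) - 2448 = (0*(0 + (4/(-4) + 0/(-3))))*(-10) - 2448 = (0*(0 + (4*(-¼) + 0*(-⅓))))*(-10) - 2448 = (0*(0 + (-1 + 0)))*(-10) - 2448 = (0*(0 - 1))*(-10) - 2448 = (0*(-1))*(-10) - 2448 = 0*(-10) - 2448 = 0 - 2448 = -2448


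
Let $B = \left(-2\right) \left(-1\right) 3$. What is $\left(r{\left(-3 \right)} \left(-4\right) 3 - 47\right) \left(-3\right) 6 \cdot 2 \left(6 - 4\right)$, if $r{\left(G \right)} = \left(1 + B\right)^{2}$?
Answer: $45720$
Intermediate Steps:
$B = 6$ ($B = 2 \cdot 3 = 6$)
$r{\left(G \right)} = 49$ ($r{\left(G \right)} = \left(1 + 6\right)^{2} = 7^{2} = 49$)
$\left(r{\left(-3 \right)} \left(-4\right) 3 - 47\right) \left(-3\right) 6 \cdot 2 \left(6 - 4\right) = \left(49 \left(-4\right) 3 - 47\right) \left(-3\right) 6 \cdot 2 \left(6 - 4\right) = \left(\left(-196\right) 3 - 47\right) \left(-18\right) 2 \cdot 2 = \left(-588 - 47\right) \left(\left(-36\right) 2\right) = \left(-635\right) \left(-72\right) = 45720$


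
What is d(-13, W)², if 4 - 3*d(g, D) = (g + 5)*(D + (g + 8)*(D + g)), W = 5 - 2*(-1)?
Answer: 10000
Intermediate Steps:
W = 7 (W = 5 + 2 = 7)
d(g, D) = 4/3 - (5 + g)*(D + (8 + g)*(D + g))/3 (d(g, D) = 4/3 - (g + 5)*(D + (g + 8)*(D + g))/3 = 4/3 - (5 + g)*(D + (8 + g)*(D + g))/3)
d(-13, W)² = (4/3 - 15*7 - 40/3*(-13) - 13/3*(-13)² - ⅓*(-13)³ - 14/3*7*(-13) - ⅓*7*(-13)²)² = (4/3 - 105 + 520/3 - 13/3*169 - ⅓*(-2197) + 1274/3 - ⅓*7*169)² = (4/3 - 105 + 520/3 - 2197/3 + 2197/3 + 1274/3 - 1183/3)² = 100² = 10000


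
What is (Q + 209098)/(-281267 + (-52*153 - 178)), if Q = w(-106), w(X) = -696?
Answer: -208402/289401 ≈ -0.72011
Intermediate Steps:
Q = -696
(Q + 209098)/(-281267 + (-52*153 - 178)) = (-696 + 209098)/(-281267 + (-52*153 - 178)) = 208402/(-281267 + (-7956 - 178)) = 208402/(-281267 - 8134) = 208402/(-289401) = 208402*(-1/289401) = -208402/289401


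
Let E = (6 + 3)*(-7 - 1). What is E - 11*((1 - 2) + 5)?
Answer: -116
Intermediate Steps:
E = -72 (E = 9*(-8) = -72)
E - 11*((1 - 2) + 5) = -72 - 11*((1 - 2) + 5) = -72 - 11*(-1 + 5) = -72 - 11*4 = -72 - 44 = -116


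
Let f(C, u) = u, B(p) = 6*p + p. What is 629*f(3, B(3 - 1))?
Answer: 8806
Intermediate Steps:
B(p) = 7*p
629*f(3, B(3 - 1)) = 629*(7*(3 - 1)) = 629*(7*2) = 629*14 = 8806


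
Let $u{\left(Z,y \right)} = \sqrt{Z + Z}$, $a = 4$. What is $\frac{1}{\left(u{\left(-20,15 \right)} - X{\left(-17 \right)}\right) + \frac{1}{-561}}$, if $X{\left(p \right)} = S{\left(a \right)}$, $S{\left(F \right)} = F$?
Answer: $- \frac{251889}{3525773} - \frac{629442 i \sqrt{10}}{17628865} \approx -0.071442 - 0.11291 i$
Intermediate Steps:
$u{\left(Z,y \right)} = \sqrt{2} \sqrt{Z}$ ($u{\left(Z,y \right)} = \sqrt{2 Z} = \sqrt{2} \sqrt{Z}$)
$X{\left(p \right)} = 4$
$\frac{1}{\left(u{\left(-20,15 \right)} - X{\left(-17 \right)}\right) + \frac{1}{-561}} = \frac{1}{\left(\sqrt{2} \sqrt{-20} - 4\right) + \frac{1}{-561}} = \frac{1}{\left(\sqrt{2} \cdot 2 i \sqrt{5} - 4\right) - \frac{1}{561}} = \frac{1}{\left(2 i \sqrt{10} - 4\right) - \frac{1}{561}} = \frac{1}{\left(-4 + 2 i \sqrt{10}\right) - \frac{1}{561}} = \frac{1}{- \frac{2245}{561} + 2 i \sqrt{10}}$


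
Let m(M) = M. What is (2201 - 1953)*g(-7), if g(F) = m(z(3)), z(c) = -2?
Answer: -496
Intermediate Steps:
g(F) = -2
(2201 - 1953)*g(-7) = (2201 - 1953)*(-2) = 248*(-2) = -496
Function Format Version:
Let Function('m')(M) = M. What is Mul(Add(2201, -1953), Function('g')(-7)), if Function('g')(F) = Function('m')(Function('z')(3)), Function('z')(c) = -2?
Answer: -496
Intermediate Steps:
Function('g')(F) = -2
Mul(Add(2201, -1953), Function('g')(-7)) = Mul(Add(2201, -1953), -2) = Mul(248, -2) = -496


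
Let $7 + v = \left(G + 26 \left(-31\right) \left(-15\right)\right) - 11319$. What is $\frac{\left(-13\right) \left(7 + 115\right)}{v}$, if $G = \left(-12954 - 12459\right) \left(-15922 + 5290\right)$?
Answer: $- \frac{793}{135095890} \approx -5.8699 \cdot 10^{-6}$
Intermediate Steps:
$G = 270191016$ ($G = \left(-25413\right) \left(-10632\right) = 270191016$)
$v = 270191780$ ($v = -7 + \left(\left(270191016 + 26 \left(-31\right) \left(-15\right)\right) - 11319\right) = -7 + \left(\left(270191016 - -12090\right) - 11319\right) = -7 + \left(\left(270191016 + 12090\right) - 11319\right) = -7 + \left(270203106 - 11319\right) = -7 + 270191787 = 270191780$)
$\frac{\left(-13\right) \left(7 + 115\right)}{v} = \frac{\left(-13\right) \left(7 + 115\right)}{270191780} = \left(-13\right) 122 \cdot \frac{1}{270191780} = \left(-1586\right) \frac{1}{270191780} = - \frac{793}{135095890}$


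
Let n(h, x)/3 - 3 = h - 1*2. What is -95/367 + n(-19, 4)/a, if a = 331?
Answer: -51263/121477 ≈ -0.42200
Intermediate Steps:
n(h, x) = 3 + 3*h (n(h, x) = 9 + 3*(h - 1*2) = 9 + 3*(h - 2) = 9 + 3*(-2 + h) = 9 + (-6 + 3*h) = 3 + 3*h)
-95/367 + n(-19, 4)/a = -95/367 + (3 + 3*(-19))/331 = -95*1/367 + (3 - 57)*(1/331) = -95/367 - 54*1/331 = -95/367 - 54/331 = -51263/121477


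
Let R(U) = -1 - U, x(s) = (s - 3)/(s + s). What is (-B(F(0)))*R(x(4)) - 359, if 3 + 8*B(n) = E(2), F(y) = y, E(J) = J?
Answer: -22985/64 ≈ -359.14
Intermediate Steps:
x(s) = (-3 + s)/(2*s) (x(s) = (-3 + s)/((2*s)) = (-3 + s)*(1/(2*s)) = (-3 + s)/(2*s))
B(n) = -1/8 (B(n) = -3/8 + (1/8)*2 = -3/8 + 1/4 = -1/8)
(-B(F(0)))*R(x(4)) - 359 = (-1*(-1/8))*(-1 - (-3 + 4)/(2*4)) - 359 = (-1 - 1/(2*4))/8 - 359 = (-1 - 1*1/8)/8 - 359 = (-1 - 1/8)/8 - 359 = (1/8)*(-9/8) - 359 = -9/64 - 359 = -22985/64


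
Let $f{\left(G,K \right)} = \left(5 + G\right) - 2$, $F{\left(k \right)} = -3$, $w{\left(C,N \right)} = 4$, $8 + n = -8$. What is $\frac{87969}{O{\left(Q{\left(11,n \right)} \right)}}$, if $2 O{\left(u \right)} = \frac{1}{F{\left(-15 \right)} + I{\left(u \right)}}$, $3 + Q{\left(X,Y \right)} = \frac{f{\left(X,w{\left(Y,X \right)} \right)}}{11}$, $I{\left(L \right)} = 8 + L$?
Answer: $\frac{6333768}{11} \approx 5.758 \cdot 10^{5}$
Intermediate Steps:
$n = -16$ ($n = -8 - 8 = -16$)
$f{\left(G,K \right)} = 3 + G$
$Q{\left(X,Y \right)} = - \frac{30}{11} + \frac{X}{11}$ ($Q{\left(X,Y \right)} = -3 + \frac{3 + X}{11} = -3 + \left(3 + X\right) \frac{1}{11} = -3 + \left(\frac{3}{11} + \frac{X}{11}\right) = - \frac{30}{11} + \frac{X}{11}$)
$O{\left(u \right)} = \frac{1}{2 \left(5 + u\right)}$ ($O{\left(u \right)} = \frac{1}{2 \left(-3 + \left(8 + u\right)\right)} = \frac{1}{2 \left(5 + u\right)}$)
$\frac{87969}{O{\left(Q{\left(11,n \right)} \right)}} = \frac{87969}{\frac{1}{2} \frac{1}{5 + \left(- \frac{30}{11} + \frac{1}{11} \cdot 11\right)}} = \frac{87969}{\frac{1}{2} \frac{1}{5 + \left(- \frac{30}{11} + 1\right)}} = \frac{87969}{\frac{1}{2} \frac{1}{5 - \frac{19}{11}}} = \frac{87969}{\frac{1}{2} \frac{1}{\frac{36}{11}}} = \frac{87969}{\frac{1}{2} \cdot \frac{11}{36}} = \frac{87969}{\frac{11}{72}} = 87969 \cdot \frac{72}{11} = \frac{6333768}{11}$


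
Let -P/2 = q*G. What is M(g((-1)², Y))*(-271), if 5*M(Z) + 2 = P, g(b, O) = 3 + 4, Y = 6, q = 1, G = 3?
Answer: 2168/5 ≈ 433.60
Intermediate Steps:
P = -6 (P = -2*3 = -6)
g(b, O) = 7
M(Z) = -8/5 (M(Z) = -⅖ + (⅕)*(-6) = -⅖ - 6/5 = -8/5)
M(g((-1)², Y))*(-271) = -8/5*(-271) = 2168/5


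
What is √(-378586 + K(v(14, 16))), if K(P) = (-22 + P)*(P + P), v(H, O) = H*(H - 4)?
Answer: 27*I*√474 ≈ 587.83*I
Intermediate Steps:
v(H, O) = H*(-4 + H)
K(P) = 2*P*(-22 + P) (K(P) = (-22 + P)*(2*P) = 2*P*(-22 + P))
√(-378586 + K(v(14, 16))) = √(-378586 + 2*(14*(-4 + 14))*(-22 + 14*(-4 + 14))) = √(-378586 + 2*(14*10)*(-22 + 14*10)) = √(-378586 + 2*140*(-22 + 140)) = √(-378586 + 2*140*118) = √(-378586 + 33040) = √(-345546) = 27*I*√474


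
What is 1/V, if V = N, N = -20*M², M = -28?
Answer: -1/15680 ≈ -6.3775e-5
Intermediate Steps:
N = -15680 (N = -20*(-28)² = -20*784 = -15680)
V = -15680
1/V = 1/(-15680) = -1/15680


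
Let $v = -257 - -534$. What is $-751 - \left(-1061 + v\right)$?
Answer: $33$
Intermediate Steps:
$v = 277$ ($v = -257 + 534 = 277$)
$-751 - \left(-1061 + v\right) = -751 + \left(1061 - 277\right) = -751 + 784 = 33$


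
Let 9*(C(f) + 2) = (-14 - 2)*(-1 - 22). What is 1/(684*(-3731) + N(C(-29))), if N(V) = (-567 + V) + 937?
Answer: -9/22964356 ≈ -3.9191e-7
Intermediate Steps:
C(f) = 350/9 (C(f) = -2 + ((-14 - 2)*(-1 - 22))/9 = -2 + (-16*(-23))/9 = -2 + (⅑)*368 = -2 + 368/9 = 350/9)
N(V) = 370 + V
1/(684*(-3731) + N(C(-29))) = 1/(684*(-3731) + (370 + 350/9)) = 1/(-2552004 + 3680/9) = 1/(-22964356/9) = -9/22964356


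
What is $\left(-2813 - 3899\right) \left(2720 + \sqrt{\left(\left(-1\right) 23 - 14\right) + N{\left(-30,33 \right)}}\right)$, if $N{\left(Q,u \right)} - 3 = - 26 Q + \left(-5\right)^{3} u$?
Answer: $-18256640 - 6712 i \sqrt{3379} \approx -1.8257 \cdot 10^{7} - 3.9016 \cdot 10^{5} i$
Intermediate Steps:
$N{\left(Q,u \right)} = 3 - 125 u - 26 Q$ ($N{\left(Q,u \right)} = 3 - \left(26 Q - \left(-5\right)^{3} u\right) = 3 - \left(26 Q + 125 u\right) = 3 - 125 u - 26 Q$)
$\left(-2813 - 3899\right) \left(2720 + \sqrt{\left(\left(-1\right) 23 - 14\right) + N{\left(-30,33 \right)}}\right) = \left(-2813 - 3899\right) \left(2720 + \sqrt{\left(\left(-1\right) 23 - 14\right) - 3342}\right) = - 6712 \left(2720 + \sqrt{\left(-23 - 14\right) + \left(3 - 4125 + 780\right)}\right) = - 6712 \left(2720 + \sqrt{-37 - 3342}\right) = - 6712 \left(2720 + \sqrt{-3379}\right) = - 6712 \left(2720 + i \sqrt{3379}\right) = -18256640 - 6712 i \sqrt{3379}$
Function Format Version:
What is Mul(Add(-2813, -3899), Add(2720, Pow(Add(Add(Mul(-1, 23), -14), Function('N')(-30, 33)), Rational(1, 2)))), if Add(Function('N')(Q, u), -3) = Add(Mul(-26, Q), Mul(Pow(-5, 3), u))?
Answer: Add(-18256640, Mul(-6712, I, Pow(3379, Rational(1, 2)))) ≈ Add(-1.8257e+7, Mul(-3.9016e+5, I))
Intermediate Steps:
Function('N')(Q, u) = Add(3, Mul(-125, u), Mul(-26, Q)) (Function('N')(Q, u) = Add(3, Add(Mul(-26, Q), Mul(Pow(-5, 3), u))) = Add(3, Add(Mul(-26, Q), Mul(-125, u))) = Add(3, Add(Mul(-125, u), Mul(-26, Q))) = Add(3, Mul(-125, u), Mul(-26, Q)))
Mul(Add(-2813, -3899), Add(2720, Pow(Add(Add(Mul(-1, 23), -14), Function('N')(-30, 33)), Rational(1, 2)))) = Mul(Add(-2813, -3899), Add(2720, Pow(Add(Add(Mul(-1, 23), -14), Add(3, Mul(-125, 33), Mul(-26, -30))), Rational(1, 2)))) = Mul(-6712, Add(2720, Pow(Add(Add(-23, -14), Add(3, -4125, 780)), Rational(1, 2)))) = Mul(-6712, Add(2720, Pow(Add(-37, -3342), Rational(1, 2)))) = Mul(-6712, Add(2720, Pow(-3379, Rational(1, 2)))) = Mul(-6712, Add(2720, Mul(I, Pow(3379, Rational(1, 2))))) = Add(-18256640, Mul(-6712, I, Pow(3379, Rational(1, 2))))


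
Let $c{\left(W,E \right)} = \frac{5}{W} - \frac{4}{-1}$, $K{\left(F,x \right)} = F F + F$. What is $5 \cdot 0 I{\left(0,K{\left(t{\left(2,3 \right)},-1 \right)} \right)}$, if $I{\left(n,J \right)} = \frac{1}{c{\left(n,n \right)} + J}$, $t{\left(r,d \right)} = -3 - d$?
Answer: $0$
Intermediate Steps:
$K{\left(F,x \right)} = F + F^{2}$ ($K{\left(F,x \right)} = F^{2} + F = F + F^{2}$)
$c{\left(W,E \right)} = 4 + \frac{5}{W}$ ($c{\left(W,E \right)} = \frac{5}{W} - -4 = \frac{5}{W} + 4 = 4 + \frac{5}{W}$)
$I{\left(n,J \right)} = \frac{1}{4 + J + \frac{5}{n}}$ ($I{\left(n,J \right)} = \frac{1}{\left(4 + \frac{5}{n}\right) + J} = \frac{1}{4 + J + \frac{5}{n}}$)
$5 \cdot 0 I{\left(0,K{\left(t{\left(2,3 \right)},-1 \right)} \right)} = 5 \cdot 0 \frac{0}{5 + 4 \cdot 0 + \left(-3 - 3\right) \left(1 - 6\right) 0} = 0 \frac{0}{5 + 0 + \left(-3 - 3\right) \left(1 - 6\right) 0} = 0 \frac{0}{5 + 0 + - 6 \left(1 - 6\right) 0} = 0 \frac{0}{5 + 0 + \left(-6\right) \left(-5\right) 0} = 0 \frac{0}{5 + 0 + 30 \cdot 0} = 0 \frac{0}{5 + 0 + 0} = 0 \cdot \frac{0}{5} = 0 \cdot 0 \cdot \frac{1}{5} = 0 \cdot 0 = 0$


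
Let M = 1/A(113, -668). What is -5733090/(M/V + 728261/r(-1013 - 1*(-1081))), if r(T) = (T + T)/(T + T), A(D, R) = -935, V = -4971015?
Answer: -13323411710618625/1692441795922763 ≈ -7.8723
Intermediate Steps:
M = -1/935 (M = 1/(-935) = -1/935 ≈ -0.0010695)
r(T) = 1 (r(T) = (2*T)/((2*T)) = (2*T)*(1/(2*T)) = 1)
-5733090/(M/V + 728261/r(-1013 - 1*(-1081))) = -5733090/(-1/935/(-4971015) + 728261/1) = -5733090/(-1/935*(-1/4971015) + 728261*1) = -5733090/(1/4647899025 + 728261) = -5733090/3384883591845526/4647899025 = -5733090*4647899025/3384883591845526 = -13323411710618625/1692441795922763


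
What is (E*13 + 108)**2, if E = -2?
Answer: 6724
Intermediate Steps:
(E*13 + 108)**2 = (-2*13 + 108)**2 = (-26 + 108)**2 = 82**2 = 6724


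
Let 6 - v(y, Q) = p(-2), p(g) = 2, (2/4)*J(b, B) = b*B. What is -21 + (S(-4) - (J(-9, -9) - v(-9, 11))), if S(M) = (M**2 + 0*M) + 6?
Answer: -157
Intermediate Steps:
J(b, B) = 2*B*b (J(b, B) = 2*(b*B) = 2*(B*b) = 2*B*b)
S(M) = 6 + M**2 (S(M) = (M**2 + 0) + 6 = M**2 + 6 = 6 + M**2)
v(y, Q) = 4 (v(y, Q) = 6 - 1*2 = 6 - 2 = 4)
-21 + (S(-4) - (J(-9, -9) - v(-9, 11))) = -21 + ((6 + (-4)**2) - (2*(-9)*(-9) - 1*4)) = -21 + ((6 + 16) - (162 - 4)) = -21 + (22 - 1*158) = -21 + (22 - 158) = -21 - 136 = -157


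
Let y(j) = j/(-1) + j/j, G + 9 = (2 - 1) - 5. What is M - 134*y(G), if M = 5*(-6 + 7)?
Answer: -1871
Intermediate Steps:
G = -13 (G = -9 + ((2 - 1) - 5) = -9 + (1 - 5) = -9 - 4 = -13)
M = 5 (M = 5*1 = 5)
y(j) = 1 - j (y(j) = j*(-1) + 1 = -j + 1 = 1 - j)
M - 134*y(G) = 5 - 134*(1 - 1*(-13)) = 5 - 134*(1 + 13) = 5 - 134*14 = 5 - 1876 = -1871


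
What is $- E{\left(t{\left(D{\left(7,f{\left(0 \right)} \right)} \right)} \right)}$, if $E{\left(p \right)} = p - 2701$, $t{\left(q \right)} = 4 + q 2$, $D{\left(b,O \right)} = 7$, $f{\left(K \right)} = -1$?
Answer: $2683$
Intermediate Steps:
$t{\left(q \right)} = 4 + 2 q$
$E{\left(p \right)} = -2701 + p$
$- E{\left(t{\left(D{\left(7,f{\left(0 \right)} \right)} \right)} \right)} = - (-2701 + \left(4 + 2 \cdot 7\right)) = - (-2701 + \left(4 + 14\right)) = - (-2701 + 18) = \left(-1\right) \left(-2683\right) = 2683$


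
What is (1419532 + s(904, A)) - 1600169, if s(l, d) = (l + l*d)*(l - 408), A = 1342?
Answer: 601999075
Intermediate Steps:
s(l, d) = (-408 + l)*(l + d*l) (s(l, d) = (l + d*l)*(-408 + l) = (-408 + l)*(l + d*l))
(1419532 + s(904, A)) - 1600169 = (1419532 + 904*(-408 + 904 - 408*1342 + 1342*904)) - 1600169 = (1419532 + 904*(-408 + 904 - 547536 + 1213168)) - 1600169 = (1419532 + 904*666128) - 1600169 = (1419532 + 602179712) - 1600169 = 603599244 - 1600169 = 601999075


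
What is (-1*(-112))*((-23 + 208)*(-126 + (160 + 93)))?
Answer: 2631440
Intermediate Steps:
(-1*(-112))*((-23 + 208)*(-126 + (160 + 93))) = 112*(185*(-126 + 253)) = 112*(185*127) = 112*23495 = 2631440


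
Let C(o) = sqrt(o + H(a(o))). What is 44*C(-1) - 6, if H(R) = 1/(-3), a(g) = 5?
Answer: -6 + 88*I*sqrt(3)/3 ≈ -6.0 + 50.807*I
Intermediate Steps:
H(R) = -1/3
C(o) = sqrt(-1/3 + o) (C(o) = sqrt(o - 1/3) = sqrt(-1/3 + o))
44*C(-1) - 6 = 44*(sqrt(-3 + 9*(-1))/3) - 6 = 44*(sqrt(-3 - 9)/3) - 6 = 44*(sqrt(-12)/3) - 6 = 44*((2*I*sqrt(3))/3) - 6 = 44*(2*I*sqrt(3)/3) - 6 = 88*I*sqrt(3)/3 - 6 = -6 + 88*I*sqrt(3)/3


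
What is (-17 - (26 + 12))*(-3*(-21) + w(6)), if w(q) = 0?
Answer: -3465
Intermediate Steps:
(-17 - (26 + 12))*(-3*(-21) + w(6)) = (-17 - (26 + 12))*(-3*(-21) + 0) = (-17 - 1*38)*(63 + 0) = (-17 - 38)*63 = -55*63 = -3465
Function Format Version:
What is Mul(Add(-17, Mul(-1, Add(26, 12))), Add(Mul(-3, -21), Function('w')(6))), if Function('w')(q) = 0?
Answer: -3465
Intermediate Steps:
Mul(Add(-17, Mul(-1, Add(26, 12))), Add(Mul(-3, -21), Function('w')(6))) = Mul(Add(-17, Mul(-1, Add(26, 12))), Add(Mul(-3, -21), 0)) = Mul(Add(-17, Mul(-1, 38)), Add(63, 0)) = Mul(Add(-17, -38), 63) = Mul(-55, 63) = -3465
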